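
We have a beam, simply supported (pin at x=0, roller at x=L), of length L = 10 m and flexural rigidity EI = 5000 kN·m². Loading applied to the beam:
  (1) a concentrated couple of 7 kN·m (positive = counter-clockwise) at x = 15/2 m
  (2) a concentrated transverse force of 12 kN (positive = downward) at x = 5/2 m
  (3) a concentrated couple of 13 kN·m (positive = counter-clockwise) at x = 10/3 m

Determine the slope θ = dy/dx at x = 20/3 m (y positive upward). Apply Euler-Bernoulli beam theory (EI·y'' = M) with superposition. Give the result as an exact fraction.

θ(20/3) = 93/16000 rad

Load 1 — applied couple M₀=7 kN·m at a=15/2 m (b=L-a=5/2):
  θ_1 = (M₀x²/(2L)+C₁)/EI  [x≤a] with C₁=M₀(3b²-L²)/(6L)=-455/48 = (7·(20/3)²/(2·10)+(-455/48))/5000 = 7/5760 rad
Load 2 — point force P=12 kN at a=5/2 m (b=L-a=15/2):
  θ_2 = -Pa(2L²-6Lx+3x²+a²)/(6LEI)  [x>a] = -12·(5/2)·(2·10²-6·10·(20/3)+3·(20/3)²+(5/2)²)/(6·10·5000) = 29/4800 rad
Load 3 — applied couple M₀=13 kN·m at a=10/3 m (b=L-a=20/3):
  θ_3 = (M₀x²/(2L)-M₀(x-a)+C₁)/EI  [x>a] with C₁=M₀(3b²-L²)/(6L)=65/9 = (13·(20/3)²/(2·10)-13·((20/3)-(10/3))+(65/9))/5000 = -13/9000 rad
Superposition: θ = Σ θ_i = 93/16000 rad ≈ 0.005812 rad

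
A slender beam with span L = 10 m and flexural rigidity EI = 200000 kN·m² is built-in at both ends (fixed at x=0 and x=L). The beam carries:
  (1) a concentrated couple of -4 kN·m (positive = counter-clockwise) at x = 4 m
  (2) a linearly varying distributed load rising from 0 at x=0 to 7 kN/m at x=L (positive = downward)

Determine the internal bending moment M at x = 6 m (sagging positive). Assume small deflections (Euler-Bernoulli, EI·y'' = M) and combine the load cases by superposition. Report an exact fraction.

M(6) = 5809/375 kN·m

Load 1 — applied couple M₀=-4 kN·m at a=4 m (b=L-a=6):
  M_1 = R_Ax - M_A - M₀  [x>a] with R_A=-72/125, M_A=-12/25 = (-72/125)·6 - (-12/25) - (-4) = 128/125 kN·m
Load 2 — triangular load w₀=7 kN/m (0→w₀ over full span):
  M_2 = 3w₀Lx/20 - w₀L²/30 - w₀x³/(6L) = 3·7·10·6/20 - 7·10²/30 - 7·6³/(6·10) = 217/15 kN·m
Superposition: M = Σ M_i = 5809/375 kN·m ≈ 15.490667 kN·m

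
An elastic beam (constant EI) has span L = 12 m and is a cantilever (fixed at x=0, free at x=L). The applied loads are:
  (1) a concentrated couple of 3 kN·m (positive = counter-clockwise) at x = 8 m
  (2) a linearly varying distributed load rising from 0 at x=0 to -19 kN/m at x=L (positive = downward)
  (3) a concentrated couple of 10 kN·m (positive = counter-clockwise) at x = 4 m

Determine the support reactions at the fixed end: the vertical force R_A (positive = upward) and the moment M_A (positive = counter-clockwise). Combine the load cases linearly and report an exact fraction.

R_A = -114 kN, M_A = -925 kN·m

Load 1 — applied couple M₀=3 kN·m at a=8 m (b=L-a=4):
  R_A = 0 kN
  M_A = -M₀ = -3 kN·m
Load 2 — triangular load w₀=-19 kN/m (0→w₀ over full span):
  R_A = w₀L/2 = (-19)·12/2 = -114 kN
  M_A = w₀L²/3 = (-19)·12²/3 = -912 kN·m
Load 3 — applied couple M₀=10 kN·m at a=4 m (b=L-a=8):
  R_A = 0 kN
  M_A = -M₀ = -10 kN·m
Superposition: R_A = -114 kN, M_A = -925 kN·m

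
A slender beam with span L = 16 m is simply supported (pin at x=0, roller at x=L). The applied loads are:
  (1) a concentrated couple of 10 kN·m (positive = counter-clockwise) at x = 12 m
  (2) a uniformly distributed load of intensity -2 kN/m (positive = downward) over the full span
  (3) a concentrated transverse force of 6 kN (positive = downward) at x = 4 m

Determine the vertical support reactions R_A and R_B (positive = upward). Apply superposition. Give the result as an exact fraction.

Load 1 — applied couple M₀=10 kN·m at a=12 m (b=L-a=4):
  R_A = M₀/L = 10/16 = 5/8 kN
  R_B = -M₀/L = -10/16 = -5/8 kN
Load 2 — uniform load w=-2 kN/m over full span:
  R_A = wL/2 = (-2)·16/2 = -16 kN
  R_B = wL/2 = (-2)·16/2 = -16 kN
Load 3 — point force P=6 kN at a=4 m (b=L-a=12):
  R_A = Pb/L = 6·12/16 = 9/2 kN
  R_B = Pa/L = 6·4/16 = 3/2 kN
Superposition: R_A = -87/8 kN, R_B = -121/8 kN

R_A = -87/8 kN, R_B = -121/8 kN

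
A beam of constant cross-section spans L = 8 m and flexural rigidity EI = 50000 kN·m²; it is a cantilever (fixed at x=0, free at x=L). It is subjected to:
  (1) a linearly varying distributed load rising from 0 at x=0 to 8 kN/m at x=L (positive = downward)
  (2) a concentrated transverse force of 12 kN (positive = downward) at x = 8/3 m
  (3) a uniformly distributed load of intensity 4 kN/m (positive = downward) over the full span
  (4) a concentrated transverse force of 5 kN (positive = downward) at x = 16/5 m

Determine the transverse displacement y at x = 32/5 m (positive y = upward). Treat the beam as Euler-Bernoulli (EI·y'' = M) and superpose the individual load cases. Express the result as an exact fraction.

y(32/5) = -107084096/1318359375 m

Load 1 — triangular load w₀=8 kN/m (0→w₀ over full span):
  y_1 = (w₀Lx³/12-w₀L²x²/6-w₀x⁵/(120L))/EI = (8·8·(32/5)³/12-8·8²·(32/5)²/6-8·(32/5)⁵/(120·8))/50000 = -6406144/146484375 m
Load 2 — point force P=12 kN at a=8/3 m (b=L-a=16/3):
  y_2 = -Pa²(3x-a)/(6EI)  [x>a] = -12·(8/3)²·(3·(32/5)-(8/3))/(6·50000) = -1984/421875 m
Load 3 — uniform load w=4 kN/m over full span:
  y_3 = -wx²(x²-4Lx+6L²)/(24EI) = -4·(32/5)²·((32/5)²-4·8·(32/5)+6·8²)/(24·50000) = -176128/5859375 m
Load 4 — point force P=5 kN at a=16/5 m (b=L-a=24/5):
  y_4 = -Pa²(3x-a)/(6EI)  [x>a] = -5·(16/5)²·(3·(32/5)-(16/5))/(6·50000) = -128/46875 m
Superposition: y = Σ y_i = -107084096/1318359375 m ≈ -0.081225 m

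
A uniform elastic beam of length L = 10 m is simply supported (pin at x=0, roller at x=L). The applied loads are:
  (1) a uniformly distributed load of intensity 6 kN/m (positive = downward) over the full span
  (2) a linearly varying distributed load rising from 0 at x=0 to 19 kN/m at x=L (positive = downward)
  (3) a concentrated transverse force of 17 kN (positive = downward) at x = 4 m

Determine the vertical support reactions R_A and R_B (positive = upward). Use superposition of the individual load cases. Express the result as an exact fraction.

Load 1 — uniform load w=6 kN/m over full span:
  R_A = wL/2 = 6·10/2 = 30 kN
  R_B = wL/2 = 6·10/2 = 30 kN
Load 2 — triangular load w₀=19 kN/m (0→w₀ over full span):
  R_A = w₀L/6 = 19·10/6 = 95/3 kN
  R_B = w₀L/3 = 19·10/3 = 190/3 kN
Load 3 — point force P=17 kN at a=4 m (b=L-a=6):
  R_A = Pb/L = 17·6/10 = 51/5 kN
  R_B = Pa/L = 17·4/10 = 34/5 kN
Superposition: R_A = 1078/15 kN, R_B = 1502/15 kN

R_A = 1078/15 kN, R_B = 1502/15 kN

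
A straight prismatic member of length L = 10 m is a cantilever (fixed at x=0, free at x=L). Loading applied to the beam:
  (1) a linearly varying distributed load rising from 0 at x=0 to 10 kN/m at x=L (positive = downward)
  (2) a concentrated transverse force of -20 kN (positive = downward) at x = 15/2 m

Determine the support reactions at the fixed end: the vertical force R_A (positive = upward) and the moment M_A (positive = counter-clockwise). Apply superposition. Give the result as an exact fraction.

Load 1 — triangular load w₀=10 kN/m (0→w₀ over full span):
  R_A = w₀L/2 = 10·10/2 = 50 kN
  M_A = w₀L²/3 = 10·10²/3 = 1000/3 kN·m
Load 2 — point force P=-20 kN at a=15/2 m (b=L-a=5/2):
  R_A = P = (-20) = -20 kN
  M_A = Pa = (-20)·(15/2) = -150 kN·m
Superposition: R_A = 30 kN, M_A = 550/3 kN·m

R_A = 30 kN, M_A = 550/3 kN·m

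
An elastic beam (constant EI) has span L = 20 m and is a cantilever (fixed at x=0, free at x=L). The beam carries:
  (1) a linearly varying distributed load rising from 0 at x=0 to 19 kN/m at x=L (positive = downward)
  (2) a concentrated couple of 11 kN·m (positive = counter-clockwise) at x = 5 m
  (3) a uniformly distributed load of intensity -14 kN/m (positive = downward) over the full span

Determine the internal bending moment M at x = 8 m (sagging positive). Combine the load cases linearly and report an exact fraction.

M(8) = -432/5 kN·m

Load 1 — triangular load w₀=19 kN/m (0→w₀ over full span):
  M_1 = w₀Lx/2 - w₀L²/3 - w₀x³/(6L) = 19·20·8/2 - 19·20²/3 - 19·8³/(6·20) = -5472/5 kN·m
Load 2 — applied couple M₀=11 kN·m at a=5 m (b=L-a=15):
  M_2 = 0  [x>a] = 0 kN·m
Load 3 — uniform load w=-14 kN/m over full span:
  M_3 = -w(L-x)²/2 = -(-14)·(20-8)²/2 = 1008 kN·m
Superposition: M = Σ M_i = -432/5 kN·m ≈ -86.400000 kN·m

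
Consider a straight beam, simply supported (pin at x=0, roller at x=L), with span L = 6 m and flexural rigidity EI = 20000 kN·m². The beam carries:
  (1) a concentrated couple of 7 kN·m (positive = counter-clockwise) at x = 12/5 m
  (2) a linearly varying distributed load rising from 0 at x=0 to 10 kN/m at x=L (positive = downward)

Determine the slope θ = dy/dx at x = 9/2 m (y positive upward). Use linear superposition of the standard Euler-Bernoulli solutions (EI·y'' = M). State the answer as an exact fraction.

Load 1 — applied couple M₀=7 kN·m at a=12/5 m (b=L-a=18/5):
  θ_1 = (M₀x²/(2L)-M₀(x-a)+C₁)/EI  [x>a] with C₁=M₀(3b²-L²)/(6L)=14/25 = (7·(9/2)²/(2·6)-7·((9/2)-(12/5))+(14/25))/20000 = -931/8000000 rad
Load 2 — triangular load w₀=10 kN/m (0→w₀ over full span):
  θ_2 = -w₀(7L⁴-30L²x²+15x⁴)/(360LEI) = -10·(7·6⁴-30·6²·(9/2)²+15·(9/2)⁴)/(360·6·20000) = 3939/2560000 rad
Superposition: θ = Σ θ_i = 91027/64000000 rad ≈ 0.001422 rad

θ(9/2) = 91027/64000000 rad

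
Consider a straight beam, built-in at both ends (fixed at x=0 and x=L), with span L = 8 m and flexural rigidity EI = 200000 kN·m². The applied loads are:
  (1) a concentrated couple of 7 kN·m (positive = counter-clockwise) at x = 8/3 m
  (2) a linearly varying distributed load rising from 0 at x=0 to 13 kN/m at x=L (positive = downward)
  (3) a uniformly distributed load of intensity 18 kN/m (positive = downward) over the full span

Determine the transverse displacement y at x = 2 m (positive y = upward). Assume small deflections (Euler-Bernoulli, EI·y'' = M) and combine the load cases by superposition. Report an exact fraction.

y(2) = -12739/18000000 m

Load 1 — applied couple M₀=7 kN·m at a=8/3 m (b=L-a=16/3):
  y_1 = (R_Ax³/6 - M_Ax²/2)/EI  [x≤a] with R_A=7/6, M_A=0 = ((7/6)·2³/6 - 0·2²/2)/200000 = 7/900000 m
Load 2 — triangular load w₀=13 kN/m (0→w₀ over full span):
  y_2 = -w₀x²(L-x)²(x+2L)/(120LEI) = -13·2²·(8-2)²·(2+2·8)/(120·8·200000) = -351/2000000 m
Load 3 — uniform load w=18 kN/m over full span:
  y_3 = -wx²(L-x)²/(24EI) = -18·2²·(8-2)²/(24·200000) = -27/50000 m
Superposition: y = Σ y_i = -12739/18000000 m ≈ -0.000708 m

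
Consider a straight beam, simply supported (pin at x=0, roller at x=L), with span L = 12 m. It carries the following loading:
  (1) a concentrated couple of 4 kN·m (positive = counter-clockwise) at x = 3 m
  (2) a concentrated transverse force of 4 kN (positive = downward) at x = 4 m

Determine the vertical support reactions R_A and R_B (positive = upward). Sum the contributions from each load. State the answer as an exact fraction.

Load 1 — applied couple M₀=4 kN·m at a=3 m (b=L-a=9):
  R_A = M₀/L = 4/12 = 1/3 kN
  R_B = -M₀/L = -4/12 = -1/3 kN
Load 2 — point force P=4 kN at a=4 m (b=L-a=8):
  R_A = Pb/L = 4·8/12 = 8/3 kN
  R_B = Pa/L = 4·4/12 = 4/3 kN
Superposition: R_A = 3 kN, R_B = 1 kN

R_A = 3 kN, R_B = 1 kN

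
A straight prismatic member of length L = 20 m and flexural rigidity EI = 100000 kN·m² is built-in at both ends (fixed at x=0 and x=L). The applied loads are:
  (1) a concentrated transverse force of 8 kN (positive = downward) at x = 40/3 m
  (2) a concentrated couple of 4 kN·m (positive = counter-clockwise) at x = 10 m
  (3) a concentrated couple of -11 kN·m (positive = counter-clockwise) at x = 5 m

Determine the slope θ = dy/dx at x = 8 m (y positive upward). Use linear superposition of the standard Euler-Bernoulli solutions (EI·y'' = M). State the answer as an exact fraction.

Load 1 — point force P=8 kN at a=40/3 m (b=L-a=20/3):
  θ_1 = -Pb²x(2aL-(3a+b)x)/(2L³EI)  [x≤a] = -8·(20/3)²·8·(2·(40/3)·20-(3·(40/3)+(20/3))·8)/(2·20³·100000) = -8/28125 rad
Load 2 — applied couple M₀=4 kN·m at a=10 m (b=L-a=10):
  θ_2 = (R_Ax²/2 - M_Ax)/EI  [x≤a] with R_A=3/10, M_A=1 = ((3/10)·8²/2 - 1·8)/100000 = 1/62500 rad
Load 3 — applied couple M₀=-11 kN·m at a=5 m (b=L-a=15):
  θ_3 = (R_Ax²/2 - M_Ax - M₀(x-a))/EI  [x>a] with R_A=-99/160, M_A=33/16 = ((-99/160)·8²/2 - (33/16)·8 - (-11)·(8-5))/100000 = -33/1000000 rad
Superposition: θ = Σ θ_i = -2713/9000000 rad ≈ -0.000301 rad

θ(8) = -2713/9000000 rad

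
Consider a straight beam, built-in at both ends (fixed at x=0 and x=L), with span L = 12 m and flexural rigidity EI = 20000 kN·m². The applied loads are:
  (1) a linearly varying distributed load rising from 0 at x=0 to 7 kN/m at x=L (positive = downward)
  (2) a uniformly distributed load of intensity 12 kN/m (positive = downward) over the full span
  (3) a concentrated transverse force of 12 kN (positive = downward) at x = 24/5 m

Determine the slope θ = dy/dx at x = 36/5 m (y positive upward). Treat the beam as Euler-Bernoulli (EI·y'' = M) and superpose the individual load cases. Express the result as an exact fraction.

Load 1 — triangular load w₀=7 kN/m (0→w₀ over full span):
  θ_1 = -w₀(2x(L-x)(L-2x)(x+2L)+x²(L-x)²)/(120LEI) = -7·(2·(36/5)·(12-(36/5))·(12-2·(36/5))·((36/5)+2·12)+(36/5)²·(12-(36/5))²)/(120·12·20000) = 378/390625 rad
Load 2 — uniform load w=12 kN/m over full span:
  θ_2 = -wx(L-x)(L-2x)/(12EI) = -12·(36/5)·(12-(36/5))·(12-2·(36/5))/(12·20000) = 324/78125 rad
Load 3 — point force P=12 kN at a=24/5 m (b=L-a=36/5):
  θ_3 = Pa²(L-x)(2bL-(3b+a)(L-x))/(2L³EI)  [x>a] = 12·(24/5)²·(12-(36/5))·(2·(36/5)·12-(3·(36/5)+(24/5))·(12-(36/5)))/(2·12³·20000) = 1728/1953125 rad
Superposition: θ = Σ θ_i = 11718/1953125 rad ≈ 0.006000 rad

θ(36/5) = 11718/1953125 rad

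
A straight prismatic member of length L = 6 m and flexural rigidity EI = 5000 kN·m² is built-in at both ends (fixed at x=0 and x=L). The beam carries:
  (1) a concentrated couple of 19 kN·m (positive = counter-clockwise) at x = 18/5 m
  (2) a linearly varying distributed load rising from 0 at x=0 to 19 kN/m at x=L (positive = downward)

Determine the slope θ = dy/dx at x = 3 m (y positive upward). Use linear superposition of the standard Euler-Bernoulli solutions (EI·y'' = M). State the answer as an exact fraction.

Load 1 — applied couple M₀=19 kN·m at a=18/5 m (b=L-a=12/5):
  θ_1 = (R_Ax²/2 - M_Ax)/EI  [x≤a] with R_A=114/25, M_A=152/25 = ((114/25)·3²/2 - (152/25)·3)/5000 = 57/125000 rad
Load 2 — triangular load w₀=19 kN/m (0→w₀ over full span):
  θ_2 = -w₀(2x(L-x)(L-2x)(x+2L)+x²(L-x)²)/(120LEI) = -19·(2·3·(6-3)·(6-2·3)·(3+2·6)+3²·(6-3)²)/(120·6·5000) = -171/400000 rad
Superposition: θ = Σ θ_i = 57/2000000 rad ≈ 0.000029 rad

θ(3) = 57/2000000 rad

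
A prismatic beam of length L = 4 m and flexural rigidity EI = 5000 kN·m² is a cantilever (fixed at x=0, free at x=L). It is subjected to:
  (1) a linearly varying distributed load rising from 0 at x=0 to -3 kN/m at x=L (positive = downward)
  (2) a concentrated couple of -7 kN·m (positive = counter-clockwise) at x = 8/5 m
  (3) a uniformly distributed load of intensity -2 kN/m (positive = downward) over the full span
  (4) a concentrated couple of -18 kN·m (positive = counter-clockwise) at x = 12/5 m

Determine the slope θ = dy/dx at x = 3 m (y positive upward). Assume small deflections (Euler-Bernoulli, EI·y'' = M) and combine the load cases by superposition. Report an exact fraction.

Load 1 — triangular load w₀=-3 kN/m (0→w₀ over full span):
  θ_1 = (w₀Lx²/4-w₀L²x/3-w₀x⁴/(24L))/EI = ((-3)·4·3²/4-(-3)·4²·3/3-(-3)·3⁴/(24·4))/5000 = 753/160000 rad
Load 2 — applied couple M₀=-7 kN·m at a=8/5 m (b=L-a=12/5):
  θ_2 = M₀a/EI  [x>a] = (-7)·(8/5)/5000 = -7/3125 rad
Load 3 — uniform load w=-2 kN/m over full span:
  θ_3 = -wx(x²-3Lx+3L²)/(6EI) = -(-2)·3·(3²-3·4·3+3·4²)/(6·5000) = 21/5000 rad
Load 4 — applied couple M₀=-18 kN·m at a=12/5 m (b=L-a=8/5):
  θ_4 = M₀a/EI  [x>a] = (-18)·(12/5)/5000 = -27/3125 rad
Superposition: θ = Σ θ_i = -1579/800000 rad ≈ -0.001974 rad

θ(3) = -1579/800000 rad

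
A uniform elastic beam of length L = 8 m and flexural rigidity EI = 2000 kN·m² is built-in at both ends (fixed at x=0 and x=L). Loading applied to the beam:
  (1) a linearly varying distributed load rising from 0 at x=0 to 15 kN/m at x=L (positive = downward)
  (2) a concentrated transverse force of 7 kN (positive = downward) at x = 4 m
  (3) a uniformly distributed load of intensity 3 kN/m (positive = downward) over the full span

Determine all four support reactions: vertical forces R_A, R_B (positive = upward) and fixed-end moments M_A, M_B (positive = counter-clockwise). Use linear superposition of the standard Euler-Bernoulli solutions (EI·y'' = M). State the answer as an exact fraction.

Load 1 — triangular load w₀=15 kN/m (0→w₀ over full span):
  R_A = 3w₀L/20 = 3·15·8/20 = 18 kN
  M_A = w₀L²/30 = 15·8²/30 = 32 kN·m
  R_B = 7w₀L/20 = 7·15·8/20 = 42 kN
  M_B = -w₀L²/20 = -15·8²/20 = -48 kN·m
Load 2 — point force P=7 kN at a=4 m (b=L-a=4):
  R_A = Pb²(3a+b)/L³ = 7·4²·(3·4+4)/8³ = 7/2 kN
  M_A = Pab²/L² = 7·4·4²/8² = 7 kN·m
  R_B = Pa²(a+3b)/L³ = 7·4²·(4+3·4)/8³ = 7/2 kN
  M_B = -Pa²b/L² = -7·4²·4/8² = -7 kN·m
Load 3 — uniform load w=3 kN/m over full span:
  R_A = wL/2 = 3·8/2 = 12 kN
  M_A = wL²/12 = 3·8²/12 = 16 kN·m
  R_B = wL/2 = 3·8/2 = 12 kN
  M_B = -wL²/12 = -3·8²/12 = -16 kN·m
Superposition: R_A = 67/2 kN, M_A = 55 kN·m, R_B = 115/2 kN, M_B = -71 kN·m

R_A = 67/2 kN, M_A = 55 kN·m, R_B = 115/2 kN, M_B = -71 kN·m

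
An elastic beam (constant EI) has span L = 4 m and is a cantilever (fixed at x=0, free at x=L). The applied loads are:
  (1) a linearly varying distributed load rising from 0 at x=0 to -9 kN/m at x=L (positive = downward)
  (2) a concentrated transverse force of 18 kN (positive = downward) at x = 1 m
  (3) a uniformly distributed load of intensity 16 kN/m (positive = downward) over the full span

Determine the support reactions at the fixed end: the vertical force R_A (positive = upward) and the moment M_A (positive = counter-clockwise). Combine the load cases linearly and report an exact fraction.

R_A = 64 kN, M_A = 98 kN·m

Load 1 — triangular load w₀=-9 kN/m (0→w₀ over full span):
  R_A = w₀L/2 = (-9)·4/2 = -18 kN
  M_A = w₀L²/3 = (-9)·4²/3 = -48 kN·m
Load 2 — point force P=18 kN at a=1 m (b=L-a=3):
  R_A = P = 18 kN
  M_A = Pa = 18·1 = 18 kN·m
Load 3 — uniform load w=16 kN/m over full span:
  R_A = wL = 16·4 = 64 kN
  M_A = wL²/2 = 16·4²/2 = 128 kN·m
Superposition: R_A = 64 kN, M_A = 98 kN·m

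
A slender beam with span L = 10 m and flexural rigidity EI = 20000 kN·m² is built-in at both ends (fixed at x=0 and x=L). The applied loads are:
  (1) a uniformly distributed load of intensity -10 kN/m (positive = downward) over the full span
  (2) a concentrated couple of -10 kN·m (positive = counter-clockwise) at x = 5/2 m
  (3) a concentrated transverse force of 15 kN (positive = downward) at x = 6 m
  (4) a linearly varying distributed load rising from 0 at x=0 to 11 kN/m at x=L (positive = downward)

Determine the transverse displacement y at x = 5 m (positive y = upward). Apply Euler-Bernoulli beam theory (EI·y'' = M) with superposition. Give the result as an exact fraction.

y(5) = 101/64000 m

Load 1 — uniform load w=-10 kN/m over full span:
  y_1 = -wx²(L-x)²/(24EI) = -(-10)·5²·(10-5)²/(24·20000) = 5/384 m
Load 2 — applied couple M₀=-10 kN·m at a=5/2 m (b=L-a=15/2):
  y_2 = (R_Ax³/6 - M_Ax²/2 - M₀(x-a)²/2)/EI  [x>a] with R_A=-9/8, M_A=15/8 = ((-9/8)·5³/6 - (15/8)·5²/2 - (-10)·(5-(5/2))²/2)/20000 = -1/1280 m
Load 3 — point force P=15 kN at a=6 m (b=L-a=4):
  y_3 = -Pb²x²(3aL-(3a+b)x)/(6L³EI)  [x≤a] = -15·4²·5²·(3·6·10-(3·6+4)·5)/(6·10³·20000) = -7/2000 m
Load 4 — triangular load w₀=11 kN/m (0→w₀ over full span):
  y_4 = -w₀x²(L-x)²(x+2L)/(120LEI) = -11·5²·(10-5)²·(5+2·10)/(120·10·20000) = -11/1536 m
Superposition: y = Σ y_i = 101/64000 m ≈ 0.001578 m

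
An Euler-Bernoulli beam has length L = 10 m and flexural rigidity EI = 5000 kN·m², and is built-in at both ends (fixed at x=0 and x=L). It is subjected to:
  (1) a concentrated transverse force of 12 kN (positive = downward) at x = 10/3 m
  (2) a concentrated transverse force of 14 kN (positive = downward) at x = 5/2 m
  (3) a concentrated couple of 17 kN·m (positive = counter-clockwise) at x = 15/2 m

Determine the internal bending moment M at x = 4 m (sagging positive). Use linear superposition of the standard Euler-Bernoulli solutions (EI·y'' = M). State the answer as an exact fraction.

Load 1 — point force P=12 kN at a=10/3 m (b=L-a=20/3):
  M_1 = Pa²(a+3b)(L-x)/L³ - Pa²b/L²  [x>a] = 12·(10/3)²·((10/3)+3·(20/3))·(10-4)/10³ - 12·(10/3)²·(20/3)/10² = 88/9 kN·m
Load 2 — point force P=14 kN at a=5/2 m (b=L-a=15/2):
  M_2 = Pa²(a+3b)(L-x)/L³ - Pa²b/L²  [x>a] = 14·(5/2)²·((5/2)+3·(15/2))·(10-4)/10³ - 14·(5/2)²·(15/2)/10² = 105/16 kN·m
Load 3 — applied couple M₀=17 kN·m at a=15/2 m (b=L-a=5/2):
  M_3 = R_Ax - M_A  [x≤a] with R_A=153/80, M_A=85/16 = (153/80)·4 - (85/16) = 187/80 kN·m
Superposition: M = Σ M_i = 1681/90 kN·m ≈ 18.677778 kN·m

M(4) = 1681/90 kN·m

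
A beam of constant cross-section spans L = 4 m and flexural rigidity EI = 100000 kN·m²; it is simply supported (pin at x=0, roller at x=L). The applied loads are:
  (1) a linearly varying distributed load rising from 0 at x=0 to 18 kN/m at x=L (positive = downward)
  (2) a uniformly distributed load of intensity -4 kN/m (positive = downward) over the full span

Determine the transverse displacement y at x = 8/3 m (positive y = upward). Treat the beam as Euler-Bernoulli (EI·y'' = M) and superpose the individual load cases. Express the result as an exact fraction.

y(8/3) = -116/759375 m

Load 1 — triangular load w₀=18 kN/m (0→w₀ over full span):
  y_1 = -w₀x(7L⁴-10L²x²+3x⁴)/(360LEI) = -18·(8/3)·(7·4⁴-10·4²·(8/3)²+3·(8/3)⁴)/(360·4·100000) = -68/253125 m
Load 2 — uniform load w=-4 kN/m over full span:
  y_2 = -wx(L³-2Lx²+x³)/(24EI) = -(-4)·(8/3)·(4³-2·4·(8/3)²+(8/3)³)/(24·100000) = 88/759375 m
Superposition: y = Σ y_i = -116/759375 m ≈ -0.000153 m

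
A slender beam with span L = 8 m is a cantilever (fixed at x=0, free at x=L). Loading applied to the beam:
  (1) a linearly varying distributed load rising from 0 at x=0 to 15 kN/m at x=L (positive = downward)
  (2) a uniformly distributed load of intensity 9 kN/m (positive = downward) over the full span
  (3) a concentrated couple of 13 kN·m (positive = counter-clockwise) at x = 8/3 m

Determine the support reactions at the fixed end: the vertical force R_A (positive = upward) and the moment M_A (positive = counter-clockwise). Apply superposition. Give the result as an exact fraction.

Load 1 — triangular load w₀=15 kN/m (0→w₀ over full span):
  R_A = w₀L/2 = 15·8/2 = 60 kN
  M_A = w₀L²/3 = 15·8²/3 = 320 kN·m
Load 2 — uniform load w=9 kN/m over full span:
  R_A = wL = 9·8 = 72 kN
  M_A = wL²/2 = 9·8²/2 = 288 kN·m
Load 3 — applied couple M₀=13 kN·m at a=8/3 m (b=L-a=16/3):
  R_A = 0 kN
  M_A = -M₀ = -13 kN·m
Superposition: R_A = 132 kN, M_A = 595 kN·m

R_A = 132 kN, M_A = 595 kN·m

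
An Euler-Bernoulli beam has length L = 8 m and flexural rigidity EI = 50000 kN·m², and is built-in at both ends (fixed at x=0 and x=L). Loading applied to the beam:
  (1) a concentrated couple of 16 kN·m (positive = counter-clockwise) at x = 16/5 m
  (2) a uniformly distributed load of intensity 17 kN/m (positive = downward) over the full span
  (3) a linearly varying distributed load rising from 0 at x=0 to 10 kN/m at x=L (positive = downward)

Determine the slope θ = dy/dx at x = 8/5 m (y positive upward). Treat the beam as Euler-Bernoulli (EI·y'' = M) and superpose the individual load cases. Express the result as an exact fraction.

Load 1 — applied couple M₀=16 kN·m at a=16/5 m (b=L-a=24/5):
  θ_1 = (R_Ax²/2 - M_Ax)/EI  [x≤a] with R_A=72/25, M_A=48/25 = ((72/25)·(8/5)²/2 - (48/25)·(8/5))/50000 = 24/1953125 rad
Load 2 — uniform load w=17 kN/m over full span:
  θ_2 = -wx(L-x)(L-2x)/(12EI) = -17·(8/5)·(8-(8/5))·(8-2·(8/5))/(12·50000) = -544/390625 rad
Load 3 — triangular load w₀=10 kN/m (0→w₀ over full span):
  θ_3 = -w₀(2x(L-x)(L-2x)(x+2L)+x²(L-x)²)/(120LEI) = -10·(2·(8/5)·(8-(8/5))·(8-2·(8/5))·((8/5)+2·8)+(8/5)²·(8-(8/5))²)/(120·8·50000) = -448/1171875 rad
Superposition: θ = Σ θ_i = -10328/5859375 rad ≈ -0.001763 rad

θ(8/5) = -10328/5859375 rad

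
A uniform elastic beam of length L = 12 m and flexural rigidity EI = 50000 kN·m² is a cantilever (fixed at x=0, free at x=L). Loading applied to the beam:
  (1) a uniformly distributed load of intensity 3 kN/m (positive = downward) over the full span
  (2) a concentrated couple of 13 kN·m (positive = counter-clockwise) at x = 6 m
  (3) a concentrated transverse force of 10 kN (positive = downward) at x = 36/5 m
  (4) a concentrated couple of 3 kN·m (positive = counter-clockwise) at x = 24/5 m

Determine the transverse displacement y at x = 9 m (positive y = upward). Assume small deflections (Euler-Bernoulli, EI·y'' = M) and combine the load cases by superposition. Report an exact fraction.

y(9) = -1268361/10000000 m

Load 1 — uniform load w=3 kN/m over full span:
  y_1 = -wx²(x²-4Lx+6L²)/(24EI) = -3·9²·(9²-4·12·9+6·12²)/(24·50000) = -41553/400000 m
Load 2 — applied couple M₀=13 kN·m at a=6 m (b=L-a=6):
  y_2 = M₀a(2x-a)/(2EI)  [x>a] = 13·6·(2·9-6)/(2·50000) = 117/12500 m
Load 3 — point force P=10 kN at a=36/5 m (b=L-a=24/5):
  y_3 = -Pa²(3x-a)/(6EI)  [x>a] = -10·(36/5)²·(3·9-(36/5))/(6·50000) = -2673/78125 m
Load 4 — applied couple M₀=3 kN·m at a=24/5 m (b=L-a=36/5):
  y_4 = M₀a(2x-a)/(2EI)  [x>a] = 3·(24/5)·(2·9-(24/5))/(2·50000) = 297/156250 m
Superposition: y = Σ y_i = -1268361/10000000 m ≈ -0.126836 m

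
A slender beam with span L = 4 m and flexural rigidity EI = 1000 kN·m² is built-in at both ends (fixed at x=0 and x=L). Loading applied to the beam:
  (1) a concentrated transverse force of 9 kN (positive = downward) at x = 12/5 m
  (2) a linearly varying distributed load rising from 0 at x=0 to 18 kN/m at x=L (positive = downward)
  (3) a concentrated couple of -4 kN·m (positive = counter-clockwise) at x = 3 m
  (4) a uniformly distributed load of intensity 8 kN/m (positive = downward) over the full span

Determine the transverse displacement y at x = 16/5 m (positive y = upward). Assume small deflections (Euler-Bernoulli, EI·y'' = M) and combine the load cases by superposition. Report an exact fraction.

Load 1 — point force P=9 kN at a=12/5 m (b=L-a=8/5):
  y_1 = -Pa²(L-x)²(3bL-(3b+a)(L-x))/(6L³EI)  [x>a] = -9·(12/5)²·(4-(16/5))²·(3·(8/5)·4-(3·(8/5)+(12/5))·(4-(16/5)))/(6·4³·1000) = -2268/1953125 m
Load 2 — triangular load w₀=18 kN/m (0→w₀ over full span):
  y_2 = -w₀x²(L-x)²(x+2L)/(120LEI) = -18·(16/5)²·(4-(16/5))²·((16/5)+2·4)/(120·4·1000) = -5376/1953125 m
Load 3 — applied couple M₀=-4 kN·m at a=3 m (b=L-a=1):
  y_3 = (R_Ax³/6 - M_Ax²/2 - M₀(x-a)²/2)/EI  [x>a] with R_A=-9/8, M_A=-5/4 = ((-9/8)·(16/5)³/6 - (-5/4)·(16/5)²/2 - (-4)·((16/5)-3)²/2)/1000 = 21/62500 m
Load 4 — uniform load w=8 kN/m over full span:
  y_4 = -wx²(L-x)²/(24EI) = -8·(16/5)²·(4-(16/5))²/(24·1000) = -512/234375 m
Superposition: y = Σ y_i = -135053/23437500 m ≈ -0.005762 m

y(16/5) = -135053/23437500 m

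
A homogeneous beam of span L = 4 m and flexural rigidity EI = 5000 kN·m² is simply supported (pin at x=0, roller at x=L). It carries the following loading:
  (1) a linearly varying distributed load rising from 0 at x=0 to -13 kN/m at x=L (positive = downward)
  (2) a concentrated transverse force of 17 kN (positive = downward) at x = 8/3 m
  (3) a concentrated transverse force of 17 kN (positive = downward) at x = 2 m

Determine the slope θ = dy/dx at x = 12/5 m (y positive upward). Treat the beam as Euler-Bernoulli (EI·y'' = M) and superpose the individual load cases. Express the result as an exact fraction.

θ(12/5) = 238873/253125000 rad

Load 1 — triangular load w₀=-13 kN/m (0→w₀ over full span):
  θ_1 = -w₀(7L⁴-30L²x²+15x⁴)/(360LEI) = -(-13)·(7·4⁴-30·4²·(12/5)²+15·(12/5)⁴)/(360·4·5000) = -3016/3515625 rad
Load 2 — point force P=17 kN at a=8/3 m (b=L-a=4/3):
  θ_2 = -Pb(L²-b²-3x²)/(6LEI)  [x≤a] = -17·(4/3)·(4²-(4/3)²-3·(12/5)²)/(6·4·5000) = 731/1265625 rad
Load 3 — point force P=17 kN at a=2 m (b=L-a=2):
  θ_3 = -Pa(2L²-6Lx+3x²+a²)/(6LEI)  [x>a] = -17·2·(2·4²-6·4·(12/5)+3·(12/5)²+2²)/(6·4·5000) = 153/125000 rad
Superposition: θ = Σ θ_i = 238873/253125000 rad ≈ 0.000944 rad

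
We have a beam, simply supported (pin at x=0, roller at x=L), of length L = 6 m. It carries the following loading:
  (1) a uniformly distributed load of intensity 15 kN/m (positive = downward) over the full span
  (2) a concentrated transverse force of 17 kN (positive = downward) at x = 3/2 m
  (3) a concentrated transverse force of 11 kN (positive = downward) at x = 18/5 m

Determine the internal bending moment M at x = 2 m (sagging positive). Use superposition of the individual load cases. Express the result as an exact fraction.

Load 1 — uniform load w=15 kN/m over full span:
  M_1 = wx(L-x)/2 = 15·2·(6-2)/2 = 60 kN·m
Load 2 — point force P=17 kN at a=3/2 m (b=L-a=9/2):
  M_2 = Pa(L-x)/L  [x>a] = 17·(3/2)·(6-2)/6 = 17 kN·m
Load 3 — point force P=11 kN at a=18/5 m (b=L-a=12/5):
  M_3 = Pbx/L  [x≤a] = 11·(12/5)·2/6 = 44/5 kN·m
Superposition: M = Σ M_i = 429/5 kN·m ≈ 85.800000 kN·m

M(2) = 429/5 kN·m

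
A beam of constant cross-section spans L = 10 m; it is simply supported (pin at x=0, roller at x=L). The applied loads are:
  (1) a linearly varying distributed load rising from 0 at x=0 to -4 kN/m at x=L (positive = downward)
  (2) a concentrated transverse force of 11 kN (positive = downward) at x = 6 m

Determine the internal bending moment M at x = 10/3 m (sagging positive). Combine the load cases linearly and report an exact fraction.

Load 1 — triangular load w₀=-4 kN/m (0→w₀ over full span):
  M_1 = w₀Lx/6 - w₀x³/(6L) = (-4)·10·(10/3)/6 - (-4)·(10/3)³/(6·10) = -1600/81 kN·m
Load 2 — point force P=11 kN at a=6 m (b=L-a=4):
  M_2 = Pbx/L  [x≤a] = 11·4·(10/3)/10 = 44/3 kN·m
Superposition: M = Σ M_i = -412/81 kN·m ≈ -5.086420 kN·m

M(10/3) = -412/81 kN·m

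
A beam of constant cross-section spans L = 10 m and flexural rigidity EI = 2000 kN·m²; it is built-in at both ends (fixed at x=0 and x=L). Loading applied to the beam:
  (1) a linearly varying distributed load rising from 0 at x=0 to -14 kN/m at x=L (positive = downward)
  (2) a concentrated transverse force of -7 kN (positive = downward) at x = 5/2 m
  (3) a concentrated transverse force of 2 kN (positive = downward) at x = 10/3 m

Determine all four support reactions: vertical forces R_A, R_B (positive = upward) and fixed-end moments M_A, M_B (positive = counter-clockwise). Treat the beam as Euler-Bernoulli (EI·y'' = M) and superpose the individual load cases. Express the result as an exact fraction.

Load 1 — triangular load w₀=-14 kN/m (0→w₀ over full span):
  R_A = 3w₀L/20 = 3·(-14)·10/20 = -21 kN
  M_A = w₀L²/30 = (-14)·10²/30 = -140/3 kN·m
  R_B = 7w₀L/20 = 7·(-14)·10/20 = -49 kN
  M_B = -w₀L²/20 = -(-14)·10²/20 = 70 kN·m
Load 2 — point force P=-7 kN at a=5/2 m (b=L-a=15/2):
  R_A = Pb²(3a+b)/L³ = (-7)·(15/2)²·(3·(5/2)+(15/2))/10³ = -189/32 kN
  M_A = Pab²/L² = (-7)·(5/2)·(15/2)²/10² = -315/32 kN·m
  R_B = Pa²(a+3b)/L³ = (-7)·(5/2)²·((5/2)+3·(15/2))/10³ = -35/32 kN
  M_B = -Pa²b/L² = -(-7)·(5/2)²·(15/2)/10² = 105/32 kN·m
Load 3 — point force P=2 kN at a=10/3 m (b=L-a=20/3):
  R_A = Pb²(3a+b)/L³ = 2·(20/3)²·(3·(10/3)+(20/3))/10³ = 40/27 kN
  M_A = Pab²/L² = 2·(10/3)·(20/3)²/10² = 80/27 kN·m
  R_B = Pa²(a+3b)/L³ = 2·(10/3)²·((10/3)+3·(20/3))/10³ = 14/27 kN
  M_B = -Pa²b/L² = -2·(10/3)²·(20/3)/10² = -40/27 kN·m
Superposition: R_A = -21967/864 kN, M_A = -46265/864 kN·m, R_B = -42833/864 kN, M_B = 62035/864 kN·m

R_A = -21967/864 kN, M_A = -46265/864 kN·m, R_B = -42833/864 kN, M_B = 62035/864 kN·m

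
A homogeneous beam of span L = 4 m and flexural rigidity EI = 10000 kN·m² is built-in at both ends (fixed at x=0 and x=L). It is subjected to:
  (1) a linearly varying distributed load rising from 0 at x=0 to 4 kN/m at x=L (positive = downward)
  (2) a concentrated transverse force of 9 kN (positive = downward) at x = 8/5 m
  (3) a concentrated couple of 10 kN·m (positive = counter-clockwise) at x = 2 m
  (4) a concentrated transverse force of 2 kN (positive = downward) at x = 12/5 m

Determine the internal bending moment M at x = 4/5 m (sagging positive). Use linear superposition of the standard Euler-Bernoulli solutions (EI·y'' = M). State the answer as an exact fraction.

M(4/5) = -1957/3750 kN·m

Load 1 — triangular load w₀=4 kN/m (0→w₀ over full span):
  M_1 = 3w₀Lx/20 - w₀L²/30 - w₀x³/(6L) = 3·4·4·(4/5)/20 - 4·4²/30 - 4·(4/5)³/(6·4) = -112/375 kN·m
Load 2 — point force P=9 kN at a=8/5 m (b=L-a=12/5):
  M_2 = Pb²(3a+b)x/L³ - Pab²/L²  [x≤a] = 9·(12/5)²·(3·(8/5)+(12/5))·(4/5)/4³ - 9·(8/5)·(12/5)²/4² = -324/625 kN·m
Load 3 — applied couple M₀=10 kN·m at a=2 m (b=L-a=2):
  M_3 = R_Ax - M_A  [x≤a] with R_A=15/4, M_A=5/2 = (15/4)·(4/5) - (5/2) = 1/2 kN·m
Load 4 — point force P=2 kN at a=12/5 m (b=L-a=8/5):
  M_4 = Pb²(3a+b)x/L³ - Pab²/L²  [x≤a] = 2·(8/5)²·(3·(12/5)+(8/5))·(4/5)/4³ - 2·(12/5)·(8/5)²/4² = -128/625 kN·m
Superposition: M = Σ M_i = -1957/3750 kN·m ≈ -0.521867 kN·m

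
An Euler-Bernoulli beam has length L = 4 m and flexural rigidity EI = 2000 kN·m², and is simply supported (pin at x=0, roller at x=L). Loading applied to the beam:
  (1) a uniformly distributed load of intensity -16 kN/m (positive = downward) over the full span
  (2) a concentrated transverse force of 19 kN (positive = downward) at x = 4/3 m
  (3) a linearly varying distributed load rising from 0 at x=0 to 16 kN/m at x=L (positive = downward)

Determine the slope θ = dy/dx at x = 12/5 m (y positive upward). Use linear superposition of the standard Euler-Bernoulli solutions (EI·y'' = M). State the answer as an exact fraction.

θ(12/5) = -1406/6328125 rad

Load 1 — uniform load w=-16 kN/m over full span:
  θ_1 = -w(L³-6Lx²+4x³)/(24EI) = -(-16)·(4³-6·4·(12/5)²+4·(12/5)³)/(24·2000) = -296/46875 rad
Load 2 — point force P=19 kN at a=4/3 m (b=L-a=8/3):
  θ_2 = -Pa(2L²-6Lx+3x²+a²)/(6LEI)  [x>a] = -19·(4/3)·(2·4²-6·4·(12/5)+3·(12/5)²+(4/3)²)/(6·4·2000) = 874/253125 rad
Load 3 — triangular load w₀=16 kN/m (0→w₀ over full span):
  θ_3 = -w₀(7L⁴-30L²x²+15x⁴)/(360LEI) = -16·(7·4⁴-30·4²·(12/5)²+15·(12/5)⁴)/(360·4·2000) = 1856/703125 rad
Superposition: θ = Σ θ_i = -1406/6328125 rad ≈ -0.000222 rad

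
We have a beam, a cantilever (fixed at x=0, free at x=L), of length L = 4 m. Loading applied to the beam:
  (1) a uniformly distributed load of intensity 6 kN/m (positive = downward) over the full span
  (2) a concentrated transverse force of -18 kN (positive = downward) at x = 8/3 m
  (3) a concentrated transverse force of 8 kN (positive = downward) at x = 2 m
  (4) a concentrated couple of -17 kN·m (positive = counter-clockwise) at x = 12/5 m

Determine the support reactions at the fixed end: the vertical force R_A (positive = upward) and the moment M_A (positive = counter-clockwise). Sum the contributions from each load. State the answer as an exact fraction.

Load 1 — uniform load w=6 kN/m over full span:
  R_A = wL = 6·4 = 24 kN
  M_A = wL²/2 = 6·4²/2 = 48 kN·m
Load 2 — point force P=-18 kN at a=8/3 m (b=L-a=4/3):
  R_A = P = (-18) = -18 kN
  M_A = Pa = (-18)·(8/3) = -48 kN·m
Load 3 — point force P=8 kN at a=2 m (b=L-a=2):
  R_A = P = 8 kN
  M_A = Pa = 8·2 = 16 kN·m
Load 4 — applied couple M₀=-17 kN·m at a=12/5 m (b=L-a=8/5):
  R_A = 0 kN
  M_A = -M₀ = -(-17) = 17 kN·m
Superposition: R_A = 14 kN, M_A = 33 kN·m

R_A = 14 kN, M_A = 33 kN·m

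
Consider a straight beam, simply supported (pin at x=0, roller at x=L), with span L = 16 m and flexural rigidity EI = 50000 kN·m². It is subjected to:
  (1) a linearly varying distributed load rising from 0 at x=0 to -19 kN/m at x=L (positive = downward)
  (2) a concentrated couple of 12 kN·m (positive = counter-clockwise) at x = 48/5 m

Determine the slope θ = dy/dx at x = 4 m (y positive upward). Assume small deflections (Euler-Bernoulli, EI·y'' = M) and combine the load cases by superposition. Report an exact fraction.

Load 1 — triangular load w₀=-19 kN/m (0→w₀ over full span):
  θ_1 = -w₀(7L⁴-30L²x²+15x⁴)/(360LEI) = -(-19)·(7·16⁴-30·16²·4²+15·4⁴)/(360·16·50000) = 25213/1125000 rad
Load 2 — applied couple M₀=12 kN·m at a=48/5 m (b=L-a=32/5):
  θ_2 = (M₀x²/(2L)+C₁)/EI  [x≤a] with C₁=M₀(3b²-L²)/(6L)=-416/25 = (12·4²/(2·16)+(-416/25))/50000 = -133/625000 rad
Superposition: θ = Σ θ_i = 31217/1406250 rad ≈ 0.022199 rad

θ(4) = 31217/1406250 rad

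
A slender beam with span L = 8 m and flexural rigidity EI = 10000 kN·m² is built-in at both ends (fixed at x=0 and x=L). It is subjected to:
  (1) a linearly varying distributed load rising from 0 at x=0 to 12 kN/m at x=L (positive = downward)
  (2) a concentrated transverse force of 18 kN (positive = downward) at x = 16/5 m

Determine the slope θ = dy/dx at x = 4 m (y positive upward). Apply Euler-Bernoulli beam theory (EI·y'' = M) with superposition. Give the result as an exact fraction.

Load 1 — triangular load w₀=12 kN/m (0→w₀ over full span):
  θ_1 = -w₀(2x(L-x)(L-2x)(x+2L)+x²(L-x)²)/(120LEI) = -12·(2·4·(8-4)·(8-2·4)·(4+2·8)+4²·(8-4)²)/(120·8·10000) = -1/3125 rad
Load 2 — point force P=18 kN at a=16/5 m (b=L-a=24/5):
  θ_2 = Pa²(L-x)(2bL-(3b+a)(L-x))/(2L³EI)  [x>a] = 18·(16/5)²·(8-4)·(2·(24/5)·8-(3·(24/5)+(16/5))·(8-4))/(2·8³·10000) = 36/78125 rad
Superposition: θ = Σ θ_i = 11/78125 rad ≈ 0.000141 rad

θ(4) = 11/78125 rad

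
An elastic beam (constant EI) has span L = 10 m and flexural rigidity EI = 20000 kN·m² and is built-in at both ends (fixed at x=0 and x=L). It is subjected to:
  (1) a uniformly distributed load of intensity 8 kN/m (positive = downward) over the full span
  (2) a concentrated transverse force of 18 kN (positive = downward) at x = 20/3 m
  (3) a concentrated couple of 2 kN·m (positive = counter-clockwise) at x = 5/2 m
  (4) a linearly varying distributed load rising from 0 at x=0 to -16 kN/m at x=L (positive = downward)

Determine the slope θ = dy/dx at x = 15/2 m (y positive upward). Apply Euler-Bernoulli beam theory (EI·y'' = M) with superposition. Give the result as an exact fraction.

Load 1 — uniform load w=8 kN/m over full span:
  θ_1 = -wx(L-x)(L-2x)/(12EI) = -8·(15/2)·(10-(15/2))·(10-2·(15/2))/(12·20000) = 1/320 rad
Load 2 — point force P=18 kN at a=20/3 m (b=L-a=10/3):
  θ_2 = Pa²(L-x)(2bL-(3b+a)(L-x))/(2L³EI)  [x>a] = 18·(20/3)²·(10-(15/2))·(2·(10/3)·10-(3·(10/3)+(20/3))·(10-(15/2)))/(2·10³·20000) = 1/800 rad
Load 3 — applied couple M₀=2 kN·m at a=5/2 m (b=L-a=15/2):
  θ_3 = (R_Ax²/2 - M_Ax - M₀(x-a))/EI  [x>a] with R_A=9/40, M_A=-3/8 = ((9/40)·(15/2)²/2 - (-3/8)·(15/2) - 2·((15/2)-(5/2)))/20000 = -11/256000 rad
Load 4 — triangular load w₀=-16 kN/m (0→w₀ over full span):
  θ_4 = -w₀(2x(L-x)(L-2x)(x+2L)+x²(L-x)²)/(120LEI) = -(-16)·(2·(15/2)·(10-(15/2))·(10-2·(15/2))·((15/2)+2·10)+(15/2)²·(10-(15/2))²)/(120·10·20000) = -41/12800 rad
Superposition: θ = Σ θ_i = 289/256000 rad ≈ 0.001129 rad

θ(15/2) = 289/256000 rad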